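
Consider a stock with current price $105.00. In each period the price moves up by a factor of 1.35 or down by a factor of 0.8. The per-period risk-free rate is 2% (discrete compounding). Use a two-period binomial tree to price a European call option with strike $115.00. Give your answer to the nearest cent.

Risk-neutral probability p = (1 + 0.02 − 0.8)/(1.35 − 0.8) = 0.2200/0.5500 = 0.4000
Terminal stock prices: S_uu = 191.4, S_ud = 113.4, S_dd = 67.2
Terminal payoffs (S − K): max(76.36, 0) = 76.36, max(-1.6, 0) = 0, max(-47.8, 0) = 0
Node u (S = 141.8): V_u = 1/1.02·[0.4000·76.3625 + 0.6000·0.0000] = 29.9461
Node d (S = 84): V_d = 1/1.02·[0.4000·0.0000 + 0.6000·0.0000] = 0.0000
Node 0 (S = 105): V_0 = 1/1.02·[0.4000·29.9461 + 0.6000·0.0000] = 11.7436

$11.74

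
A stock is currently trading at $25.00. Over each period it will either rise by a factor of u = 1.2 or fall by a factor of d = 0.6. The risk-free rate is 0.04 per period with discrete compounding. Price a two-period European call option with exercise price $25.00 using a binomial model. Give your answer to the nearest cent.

Risk-neutral probability p = (1 + 0.04 − 0.6)/(1.2 − 0.6) = 0.4400/0.6000 = 0.7333
Terminal stock prices: S_uu = 36, S_ud = 18, S_dd = 9
Terminal payoffs (S − K): max(11, 0) = 11, max(-7, 0) = 0, max(-16, 0) = 0
Node u (S = 30): V_u = 1/1.04·[0.7333·11.0000 + 0.2667·0.0000] = 7.7564
Node d (S = 15): V_d = 1/1.04·[0.7333·0.0000 + 0.2667·0.0000] = 0.0000
Node 0 (S = 25): V_0 = 1/1.04·[0.7333·7.7564 + 0.2667·0.0000] = 5.4693

$5.47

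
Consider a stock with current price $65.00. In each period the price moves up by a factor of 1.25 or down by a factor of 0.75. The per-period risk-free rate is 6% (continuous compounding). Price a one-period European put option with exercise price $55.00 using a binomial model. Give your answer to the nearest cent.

$2.22

Risk-neutral probability p = (e^0.06 − 0.75)/(1.25 − 0.75) = 0.3118/0.5000 = 0.6237
Terminal stock prices: S_u = 81.25, S_d = 48.75
Terminal payoffs (K − S): max(-26.25, 0) = 0, max(6.25, 0) = 6.25
Node 0 (S = 65): V_0 = e^(−0.06)·[0.6237·0.0000 + 0.3763·6.2500] = 2.2151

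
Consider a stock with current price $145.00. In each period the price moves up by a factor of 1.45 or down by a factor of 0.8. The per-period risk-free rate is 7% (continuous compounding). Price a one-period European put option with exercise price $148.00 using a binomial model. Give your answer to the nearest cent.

$17.33

Risk-neutral probability p = (e^0.07 − 0.8)/(1.45 − 0.8) = 0.2725/0.6500 = 0.4192
Terminal stock prices: S_u = 210.2, S_d = 116
Terminal payoffs (K − S): max(-62.25, 0) = 0, max(32, 0) = 32
Node 0 (S = 145): V_0 = e^(−0.07)·[0.4192·0.0000 + 0.5808·32.0000] = 17.3278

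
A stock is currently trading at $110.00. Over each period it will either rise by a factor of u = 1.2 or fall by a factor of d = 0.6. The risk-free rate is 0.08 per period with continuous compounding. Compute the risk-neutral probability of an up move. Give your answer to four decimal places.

Risk-neutral probability p = (e^0.08 − 0.6)/(1.2 − 0.6) = 0.4833/0.6000 = 0.8055

p = 0.8055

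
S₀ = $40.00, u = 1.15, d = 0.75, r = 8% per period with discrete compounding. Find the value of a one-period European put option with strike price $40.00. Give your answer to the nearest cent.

Risk-neutral probability p = (1 + 0.08 − 0.75)/(1.15 − 0.75) = 0.3300/0.4000 = 0.8250
Terminal stock prices: S_u = 46, S_d = 30
Terminal payoffs (K − S): max(-6, 0) = 0, max(10, 0) = 10
Node 0 (S = 40): V_0 = 1/1.08·[0.8250·0.0000 + 0.1750·10.0000] = 1.6204

$1.62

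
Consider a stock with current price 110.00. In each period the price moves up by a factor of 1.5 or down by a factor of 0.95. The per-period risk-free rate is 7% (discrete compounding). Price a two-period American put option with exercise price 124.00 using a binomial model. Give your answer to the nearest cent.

Risk-neutral probability p = (1 + 0.07 − 0.95)/(1.5 − 0.95) = 0.1200/0.5500 = 0.2182
Terminal stock prices: S_uu = 247.5, S_ud = 156.8, S_dd = 99.27
Terminal payoffs (K − S): max(-123.5, 0) = 0, max(-32.75, 0) = 0, max(24.73, 0) = 24.73
Node u (S = 165): continuation = 1/1.07·[0.2182·0.0000 + 0.7818·0.0000] = 0.0000; exercise value = 0.0000 ≤ continuation, so V_u = 0.0000
Node d (S = 104.5): continuation = 1/1.07·[0.2182·0.0000 + 0.7818·24.7250] = 18.0658; exercise value = 19.5000 > continuation, so V_d = 19.5000 (exercise)
Node 0 (S = 110): continuation = 1/1.07·[0.2182·0.0000 + 0.7818·19.5000] = 14.2481; exercise value = 14.0000 ≤ continuation, so V_0 = 14.2481

14.25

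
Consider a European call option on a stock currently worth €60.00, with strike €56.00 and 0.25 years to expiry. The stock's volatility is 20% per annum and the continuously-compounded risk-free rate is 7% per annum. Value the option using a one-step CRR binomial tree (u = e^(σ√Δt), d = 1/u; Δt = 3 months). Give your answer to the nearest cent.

€5.71

CRR parameters: u = e^(σ√Δt) = e^(0.2·√0.25) = 1.1052, d = 1/u = 0.9048
Per-period rate: rΔt = 0.07·0.25 = 0.0175, so R = e^0.0175 = 1.0177
Risk-neutral probability p = (e^0.0175 − 0.9048)/(1.1052 − 0.9048) = 0.1128/0.2003 = 0.5631
Terminal stock prices: S_u = 66.31, S_d = 54.29
Terminal payoffs (S − K): max(10.31, 0) = 10.31, max(-1.71, 0) = 0
Node 0 (S = 60): V_0 = e^(−0.0175)·[0.5631·10.3103 + 0.4369·0.0000] = 5.7054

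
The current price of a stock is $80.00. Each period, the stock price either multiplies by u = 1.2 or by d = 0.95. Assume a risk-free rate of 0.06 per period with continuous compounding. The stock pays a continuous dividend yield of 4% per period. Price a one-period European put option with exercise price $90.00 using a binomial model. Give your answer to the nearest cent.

Per-period risk-free factor R = e^0.06 = 1.0618; dividend-adjusted growth = e^(0.06−0.04) = 1.0202.
Risk-neutral probability p = (1.0202 − 0.95)/(1.2 − 0.95) = 0.0702/0.2500 = 0.2808
Terminal stock prices: S_u = 96, S_d = 76
Terminal payoffs (K − S): max(-6, 0) = 0, max(14, 0) = 14
Node 0 (S = 80): V_0 = e^(−0.06)·[0.2808·0.0000 + 0.7192·14.0000] = 9.4824

$9.48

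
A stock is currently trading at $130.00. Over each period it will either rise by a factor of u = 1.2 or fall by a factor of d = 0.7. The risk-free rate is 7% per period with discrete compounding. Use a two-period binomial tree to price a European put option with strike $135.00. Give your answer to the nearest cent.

$12.88

Risk-neutral probability p = (1 + 0.07 − 0.7)/(1.2 − 0.7) = 0.3700/0.5000 = 0.7400
Terminal stock prices: S_uu = 187.2, S_ud = 109.2, S_dd = 63.7
Terminal payoffs (K − S): max(-52.2, 0) = 0, max(25.8, 0) = 25.8, max(71.3, 0) = 71.3
Node u (S = 156): V_u = 1/1.07·[0.7400·0.0000 + 0.2600·25.8000] = 6.2692
Node d (S = 91): V_d = 1/1.07·[0.7400·25.8000 + 0.2600·71.3000] = 35.1682
Node 0 (S = 130): V_0 = 1/1.07·[0.7400·6.2692 + 0.2600·35.1682] = 12.8812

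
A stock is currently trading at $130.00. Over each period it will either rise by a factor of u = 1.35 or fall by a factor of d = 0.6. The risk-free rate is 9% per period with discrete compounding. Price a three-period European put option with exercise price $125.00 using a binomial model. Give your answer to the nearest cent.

$14.36

Risk-neutral probability p = (1 + 0.09 − 0.6)/(1.35 − 0.6) = 0.4900/0.7500 = 0.6533
Terminal stock prices: S_uuu = 319.8, S_uud = 142.2, S_udd = 63.18, S_ddd = 28.08
Terminal payoffs (K − S): max(-194.8, 0) = 0, max(-17.16, 0) = 0, max(61.82, 0) = 61.82, max(96.92, 0) = 96.92
Node uu (S = 236.9): V_uu = 1/1.09·[0.6533·0.0000 + 0.3467·0.0000] = 0.0000
Node ud (S = 105.3): V_ud = 1/1.09·[0.6533·0.0000 + 0.3467·61.8200] = 19.6614
Node dd (S = 46.8): V_dd = 1/1.09·[0.6533·61.8200 + 0.3467·96.9200] = 67.8789
Node u (S = 175.5): V_u = 1/1.09·[0.6533·0.0000 + 0.3467·19.6614] = 6.2532
Node d (S = 78): V_d = 1/1.09·[0.6533·19.6614 + 0.3467·67.8789] = 33.3732
Node 0 (S = 130): V_0 = 1/1.09·[0.6533·6.2532 + 0.3467·33.3732] = 14.3622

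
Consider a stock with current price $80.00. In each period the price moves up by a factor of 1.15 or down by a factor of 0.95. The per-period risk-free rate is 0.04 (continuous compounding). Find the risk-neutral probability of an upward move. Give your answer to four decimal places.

Risk-neutral probability p = (e^0.04 − 0.95)/(1.15 − 0.95) = 0.0908/0.2000 = 0.4541

p = 0.4541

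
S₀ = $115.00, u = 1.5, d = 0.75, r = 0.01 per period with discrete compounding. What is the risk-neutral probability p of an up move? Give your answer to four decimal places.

p = 0.3467

Risk-neutral probability p = (1 + 0.01 − 0.75)/(1.5 − 0.75) = 0.2600/0.7500 = 0.3467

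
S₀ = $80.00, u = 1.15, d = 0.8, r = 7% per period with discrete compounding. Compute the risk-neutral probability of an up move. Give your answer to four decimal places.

p = 0.7714

Risk-neutral probability p = (1 + 0.07 − 0.8)/(1.15 − 0.8) = 0.2700/0.3500 = 0.7714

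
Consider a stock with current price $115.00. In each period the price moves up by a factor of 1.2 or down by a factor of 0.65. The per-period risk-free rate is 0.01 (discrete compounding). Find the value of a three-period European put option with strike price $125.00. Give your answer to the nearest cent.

Risk-neutral probability p = (1 + 0.01 − 0.65)/(1.2 − 0.65) = 0.3600/0.5500 = 0.6545
Terminal stock prices: S_uuu = 198.7, S_uud = 107.6, S_udd = 58.31, S_ddd = 31.58
Terminal payoffs (K − S): max(-73.72, 0) = 0, max(17.36, 0) = 17.36, max(66.69, 0) = 66.69, max(93.42, 0) = 93.42
Node uu (S = 165.6): V_uu = 1/1.01·[0.6545·0.0000 + 0.3455·17.3600] = 5.9377
Node ud (S = 89.7): V_ud = 1/1.01·[0.6545·17.3600 + 0.3455·66.6950] = 34.0624
Node dd (S = 48.59): V_dd = 1/1.01·[0.6545·66.6950 + 0.3455·93.4181] = 75.1749
Node u (S = 138): V_u = 1/1.01·[0.6545·5.9377 + 0.3455·34.0624] = 15.4985
Node d (S = 74.75): V_d = 1/1.01·[0.6545·34.0624 + 0.3455·75.1749] = 47.7870
Node 0 (S = 115): V_0 = 1/1.01·[0.6545·15.4985 + 0.3455·47.7870] = 26.3888

$26.39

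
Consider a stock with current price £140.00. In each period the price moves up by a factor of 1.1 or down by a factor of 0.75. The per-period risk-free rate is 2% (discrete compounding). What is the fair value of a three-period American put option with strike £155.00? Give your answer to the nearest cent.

Risk-neutral probability p = (1 + 0.02 − 0.75)/(1.1 − 0.75) = 0.2700/0.3500 = 0.7714
Terminal stock prices: S_uuu = 186.3, S_uud = 127.1, S_udd = 86.62, S_ddd = 59.06
Terminal payoffs (K − S): max(-31.34, 0) = 0, max(27.95, 0) = 27.95, max(68.38, 0) = 68.38, max(95.94, 0) = 95.94
Node uu (S = 169.4): continuation = 1/1.02·[0.7714·0.0000 + 0.2286·27.9500] = 6.2633; exercise value = 0.0000 ≤ continuation, so V_uu = 6.2633
Node ud (S = 115.5): continuation = 1/1.02·[0.7714·27.9500 + 0.2286·68.3750] = 36.4608; exercise value = 39.5000 > continuation, so V_ud = 39.5000 (exercise)
Node dd (S = 78.75): continuation = 1/1.02·[0.7714·68.3750 + 0.2286·95.9375] = 73.2108; exercise value = 76.2500 > continuation, so V_dd = 76.2500 (exercise)
Node u (S = 154): continuation = 1/1.02·[0.7714·6.2633 + 0.2286·39.5000] = 13.5885; exercise value = 1.0000 ≤ continuation, so V_u = 13.5885
Node d (S = 105): continuation = 1/1.02·[0.7714·39.5000 + 0.2286·76.2500] = 46.9608; exercise value = 50.0000 > continuation, so V_d = 50.0000 (exercise)
Node 0 (S = 140): continuation = 1/1.02·[0.7714·13.5885 + 0.2286·50.0000] = 21.4815; exercise value = 15.0000 ≤ continuation, so V_0 = 21.4815

£21.48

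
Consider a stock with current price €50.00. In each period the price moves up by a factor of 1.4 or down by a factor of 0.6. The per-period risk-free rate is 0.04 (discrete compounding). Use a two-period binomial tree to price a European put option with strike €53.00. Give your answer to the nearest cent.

Risk-neutral probability p = (1 + 0.04 − 0.6)/(1.4 − 0.6) = 0.4400/0.8000 = 0.5500
Terminal stock prices: S_uu = 98, S_ud = 42, S_dd = 18
Terminal payoffs (K − S): max(-45, 0) = 0, max(11, 0) = 11, max(35, 0) = 35
Node u (S = 70): V_u = 1/1.04·[0.5500·0.0000 + 0.4500·11.0000] = 4.7596
Node d (S = 30): V_d = 1/1.04·[0.5500·11.0000 + 0.4500·35.0000] = 20.9615
Node 0 (S = 50): V_0 = 1/1.04·[0.5500·4.7596 + 0.4500·20.9615] = 11.5870

€11.59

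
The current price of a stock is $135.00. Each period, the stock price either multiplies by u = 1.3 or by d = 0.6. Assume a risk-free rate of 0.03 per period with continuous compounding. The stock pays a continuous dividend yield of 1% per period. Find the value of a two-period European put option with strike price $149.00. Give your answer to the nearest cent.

$34.86

Per-period risk-free factor R = e^0.03 = 1.0305; dividend-adjusted growth = e^(0.03−0.01) = 1.0202.
Risk-neutral probability p = (1.0202 − 0.6)/(1.3 − 0.6) = 0.4202/0.7000 = 0.6003
Terminal stock prices: S_uu = 228.2, S_ud = 105.3, S_dd = 48.6
Terminal payoffs (K − S): max(-79.15, 0) = 0, max(43.7, 0) = 43.7, max(100.4, 0) = 100.4
Node u (S = 175.5): V_u = e^(−0.03)·[0.6003·0.0000 + 0.3997·43.7000] = 16.9512
Node d (S = 81): V_d = e^(−0.03)·[0.6003·43.7000 + 0.3997·100.4000] = 64.4023
Node 0 (S = 135): V_0 = e^(−0.03)·[0.6003·16.9512 + 0.3997·64.4023] = 34.8565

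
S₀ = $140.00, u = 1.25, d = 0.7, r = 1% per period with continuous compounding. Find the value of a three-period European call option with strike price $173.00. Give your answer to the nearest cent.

$17.46

Risk-neutral probability p = (e^0.01 − 0.7)/(1.25 − 0.7) = 0.3101/0.5500 = 0.5637
Terminal stock prices: S_uuu = 273.4, S_uud = 153.1, S_udd = 85.75, S_ddd = 48.02
Terminal payoffs (S − K): max(100.4, 0) = 100.4, max(-19.88, 0) = 0, max(-87.25, 0) = 0, max(-125, 0) = 0
Node uu (S = 218.8): V_uu = e^(−0.01)·[0.5637·100.4375 + 0.4363·0.0000] = 56.0560
Node ud (S = 122.5): V_ud = e^(−0.01)·[0.5637·0.0000 + 0.4363·0.0000] = 0.0000
Node dd (S = 68.6): V_dd = e^(−0.01)·[0.5637·0.0000 + 0.4363·0.0000] = 0.0000
Node u (S = 175): V_u = e^(−0.01)·[0.5637·56.0560 + 0.4363·0.0000] = 31.2859
Node d (S = 98): V_d = e^(−0.01)·[0.5637·0.0000 + 0.4363·0.0000] = 0.0000
Node 0 (S = 140): V_0 = e^(−0.01)·[0.5637·31.2859 + 0.4363·0.0000] = 17.4612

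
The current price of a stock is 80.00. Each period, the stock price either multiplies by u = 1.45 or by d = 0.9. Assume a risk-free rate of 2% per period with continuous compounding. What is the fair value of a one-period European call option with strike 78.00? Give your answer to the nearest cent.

8.14

Risk-neutral probability p = (e^0.02 − 0.9)/(1.45 − 0.9) = 0.1202/0.5500 = 0.2185
Terminal stock prices: S_u = 116, S_d = 72
Terminal payoffs (S − K): max(38, 0) = 38, max(-6, 0) = 0
Node 0 (S = 80): V_0 = e^(−0.02)·[0.2185·38.0000 + 0.7815·0.0000] = 8.1404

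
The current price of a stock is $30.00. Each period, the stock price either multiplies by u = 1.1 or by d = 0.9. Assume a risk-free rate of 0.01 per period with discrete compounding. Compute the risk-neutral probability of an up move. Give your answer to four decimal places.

Risk-neutral probability p = (1 + 0.01 − 0.9)/(1.1 − 0.9) = 0.1100/0.2000 = 0.5500

p = 0.5500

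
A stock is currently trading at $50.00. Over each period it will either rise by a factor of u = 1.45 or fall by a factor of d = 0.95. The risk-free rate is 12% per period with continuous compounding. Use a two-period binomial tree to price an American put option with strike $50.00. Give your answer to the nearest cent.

$1.60

Risk-neutral probability p = (e^0.12 − 0.95)/(1.45 − 0.95) = 0.1775/0.5000 = 0.3550
Terminal stock prices: S_uu = 105.1, S_ud = 68.88, S_dd = 45.12
Terminal payoffs (K − S): max(-55.12, 0) = 0, max(-18.88, 0) = 0, max(4.875, 0) = 4.875
Node u (S = 72.5): continuation = e^(−0.12)·[0.3550·0.0000 + 0.6450·0.0000] = 0.0000; exercise value = 0.0000 ≤ continuation, so V_u = 0.0000
Node d (S = 47.5): continuation = e^(−0.12)·[0.3550·0.0000 + 0.6450·4.8750] = 2.7888; exercise value = 2.5000 ≤ continuation, so V_d = 2.7888
Node 0 (S = 50): continuation = e^(−0.12)·[0.3550·0.0000 + 0.6450·2.7888] = 1.5954; exercise value = 0.0000 ≤ continuation, so V_0 = 1.5954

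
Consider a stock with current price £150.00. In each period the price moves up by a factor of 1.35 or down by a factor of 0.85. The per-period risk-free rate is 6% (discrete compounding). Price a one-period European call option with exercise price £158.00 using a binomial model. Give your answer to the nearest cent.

Risk-neutral probability p = (1 + 0.06 − 0.85)/(1.35 − 0.85) = 0.2100/0.5000 = 0.4200
Terminal stock prices: S_u = 202.5, S_d = 127.5
Terminal payoffs (S − K): max(44.5, 0) = 44.5, max(-30.5, 0) = 0
Node 0 (S = 150): V_0 = 1/1.06·[0.4200·44.5000 + 0.5800·0.0000] = 17.6321

£17.63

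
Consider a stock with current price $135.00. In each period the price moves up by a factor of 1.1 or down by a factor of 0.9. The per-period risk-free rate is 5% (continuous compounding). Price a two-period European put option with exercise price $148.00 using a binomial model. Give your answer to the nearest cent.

$6.86

Risk-neutral probability p = (e^0.05 − 0.9)/(1.1 − 0.9) = 0.1513/0.2000 = 0.7564
Terminal stock prices: S_uu = 163.4, S_ud = 133.7, S_dd = 109.4
Terminal payoffs (K − S): max(-15.35, 0) = 0, max(14.35, 0) = 14.35, max(38.65, 0) = 38.65
Node u (S = 148.5): V_u = e^(−0.05)·[0.7564·0.0000 + 0.2436·14.3500] = 3.3258
Node d (S = 121.5): V_d = e^(−0.05)·[0.7564·14.3500 + 0.2436·38.6500] = 19.2820
Node 0 (S = 135): V_0 = e^(−0.05)·[0.7564·3.3258 + 0.2436·19.2820] = 6.8616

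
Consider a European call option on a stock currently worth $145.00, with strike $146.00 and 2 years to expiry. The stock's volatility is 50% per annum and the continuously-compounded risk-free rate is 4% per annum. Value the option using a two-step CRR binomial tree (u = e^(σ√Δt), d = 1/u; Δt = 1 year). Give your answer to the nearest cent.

$39.78

CRR parameters: u = e^(σ√Δt) = e^(0.5·√1) = 1.6487, d = 1/u = 0.6065
Per-period rate: rΔt = 0.04·1 = 0.04, so R = e^0.04 = 1.0408
Risk-neutral probability p = (e^0.04 − 0.6065)/(1.6487 − 0.6065) = 0.4343/1.0422 = 0.4167
Terminal stock prices: S_uu = 394.2, S_ud = 145, S_dd = 53.34
Terminal payoffs (S − K): max(248.2, 0) = 248.2, max(-1, 0) = 0, max(-92.66, 0) = 0
Node u (S = 239.1): V_u = e^(−0.04)·[0.4167·248.1509 + 0.5833·0.0000] = 99.3498
Node d (S = 87.95): V_d = e^(−0.04)·[0.4167·0.0000 + 0.5833·0.0000] = 0.0000
Node 0 (S = 145): V_0 = e^(−0.04)·[0.4167·99.3498 + 0.5833·0.0000] = 39.7757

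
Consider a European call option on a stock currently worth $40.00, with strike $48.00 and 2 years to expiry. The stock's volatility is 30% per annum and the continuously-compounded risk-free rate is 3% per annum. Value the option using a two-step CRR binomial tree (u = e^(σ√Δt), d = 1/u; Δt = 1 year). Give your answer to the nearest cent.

CRR parameters: u = e^(σ√Δt) = e^(0.3·√1) = 1.3499, d = 1/u = 0.7408
Per-period rate: rΔt = 0.03·1 = 0.03, so R = e^0.03 = 1.0305
Risk-neutral probability p = (e^0.03 − 0.7408)/(1.3499 − 0.7408) = 0.2896/0.6090 = 0.4756
Terminal stock prices: S_uu = 72.88, S_ud = 40, S_dd = 21.95
Terminal payoffs (S − K): max(24.88, 0) = 24.88, max(-8, 0) = 0, max(-26.05, 0) = 0
Node u (S = 53.99): V_u = e^(−0.03)·[0.4756·24.8848 + 0.5244·0.0000] = 11.4845
Node d (S = 29.63): V_d = e^(−0.03)·[0.4756·0.0000 + 0.5244·0.0000] = 0.0000
Node 0 (S = 40): V_0 = e^(−0.03)·[0.4756·11.4845 + 0.5244·0.0000] = 5.3002

$5.30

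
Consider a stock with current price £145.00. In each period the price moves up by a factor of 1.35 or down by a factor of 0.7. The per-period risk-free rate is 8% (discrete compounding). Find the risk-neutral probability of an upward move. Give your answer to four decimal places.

p = 0.5846

Risk-neutral probability p = (1 + 0.08 − 0.7)/(1.35 − 0.7) = 0.3800/0.6500 = 0.5846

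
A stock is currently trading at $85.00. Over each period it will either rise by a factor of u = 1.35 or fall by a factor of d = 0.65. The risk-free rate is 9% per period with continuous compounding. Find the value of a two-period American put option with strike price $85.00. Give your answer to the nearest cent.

Risk-neutral probability p = (e^0.09 − 0.65)/(1.35 − 0.65) = 0.4442/0.7000 = 0.6345
Terminal stock prices: S_uu = 154.9, S_ud = 74.59, S_dd = 35.91
Terminal payoffs (K − S): max(-69.91, 0) = 0, max(10.41, 0) = 10.41, max(49.09, 0) = 49.09
Node u (S = 114.8): continuation = e^(−0.09)·[0.6345·0.0000 + 0.3655·10.4125] = 3.4779; exercise value = 0.0000 ≤ continuation, so V_u = 3.4779
Node d (S = 55.25): continuation = e^(−0.09)·[0.6345·10.4125 + 0.3655·49.0875] = 22.4342; exercise value = 29.7500 > continuation, so V_d = 29.7500 (exercise)
Node 0 (S = 85): continuation = e^(−0.09)·[0.6345·3.4779 + 0.3655·29.7500] = 11.9537; exercise value = 0.0000 ≤ continuation, so V_0 = 11.9537

$11.95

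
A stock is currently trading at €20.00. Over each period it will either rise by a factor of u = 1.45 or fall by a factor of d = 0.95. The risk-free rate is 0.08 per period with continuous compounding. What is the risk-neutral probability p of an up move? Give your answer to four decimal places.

Risk-neutral probability p = (e^0.08 − 0.95)/(1.45 − 0.95) = 0.1333/0.5000 = 0.2666

p = 0.2666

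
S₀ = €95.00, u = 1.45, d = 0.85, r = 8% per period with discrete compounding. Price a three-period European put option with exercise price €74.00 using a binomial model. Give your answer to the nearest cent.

€2.91

Risk-neutral probability p = (1 + 0.08 − 0.85)/(1.45 − 0.85) = 0.2300/0.6000 = 0.3833
Terminal stock prices: S_uuu = 289.6, S_uud = 169.8, S_udd = 99.52, S_ddd = 58.34
Terminal payoffs (K − S): max(-215.6, 0) = 0, max(-95.78, 0) = 0, max(-25.52, 0) = 0, max(15.66, 0) = 15.66
Node uu (S = 199.7): V_uu = 1/1.08·[0.3833·0.0000 + 0.6167·0.0000] = 0.0000
Node ud (S = 117.1): V_ud = 1/1.08·[0.3833·0.0000 + 0.6167·0.0000] = 0.0000
Node dd (S = 68.64): V_dd = 1/1.08·[0.3833·0.0000 + 0.6167·15.6581] = 8.9406
Node u (S = 137.8): V_u = 1/1.08·[0.3833·0.0000 + 0.6167·0.0000] = 0.0000
Node d (S = 80.75): V_d = 1/1.08·[0.3833·0.0000 + 0.6167·8.9406] = 5.1050
Node 0 (S = 95): V_0 = 1/1.08·[0.3833·0.0000 + 0.6167·5.1050] = 2.9149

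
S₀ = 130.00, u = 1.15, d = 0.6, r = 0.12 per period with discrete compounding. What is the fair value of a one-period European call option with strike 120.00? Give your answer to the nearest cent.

Risk-neutral probability p = (1 + 0.12 − 0.6)/(1.15 − 0.6) = 0.5200/0.5500 = 0.9455
Terminal stock prices: S_u = 149.5, S_d = 78
Terminal payoffs (S − K): max(29.5, 0) = 29.5, max(-42, 0) = 0
Node 0 (S = 130): V_0 = 1/1.12·[0.9455·29.5000 + 0.0545·0.0000] = 24.9026

24.90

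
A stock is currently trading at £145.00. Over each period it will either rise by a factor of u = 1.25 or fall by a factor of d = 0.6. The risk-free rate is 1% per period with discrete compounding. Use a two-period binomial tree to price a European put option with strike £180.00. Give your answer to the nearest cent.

£49.61

Risk-neutral probability p = (1 + 0.01 − 0.6)/(1.25 − 0.6) = 0.4100/0.6500 = 0.6308
Terminal stock prices: S_uu = 226.6, S_ud = 108.8, S_dd = 52.2
Terminal payoffs (K − S): max(-46.56, 0) = 0, max(71.25, 0) = 71.25, max(127.8, 0) = 127.8
Node u (S = 181.2): V_u = 1/1.01·[0.6308·0.0000 + 0.3692·71.2500] = 26.0472
Node d (S = 87): V_d = 1/1.01·[0.6308·71.2500 + 0.3692·127.8000] = 91.2178
Node 0 (S = 145): V_0 = 1/1.01·[0.6308·26.0472 + 0.3692·91.2178] = 49.6141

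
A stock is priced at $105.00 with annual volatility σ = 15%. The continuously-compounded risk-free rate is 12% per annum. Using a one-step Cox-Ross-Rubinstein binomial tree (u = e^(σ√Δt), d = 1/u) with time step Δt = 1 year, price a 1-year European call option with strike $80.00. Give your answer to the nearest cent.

$34.05

CRR parameters: u = e^(σ√Δt) = e^(0.15·√1) = 1.1618, d = 1/u = 0.8607
Per-period rate: rΔt = 0.12·1 = 0.12, so R = e^0.12 = 1.1275
Risk-neutral probability p = (e^0.12 − 0.8607)/(1.1618 − 0.8607) = 0.2668/0.3011 = 0.8860
Terminal stock prices: S_u = 122, S_d = 90.37
Terminal payoffs (S − K): max(41.99, 0) = 41.99, max(10.37, 0) = 10.37
Node 0 (S = 105): V_0 = e^(−0.12)·[0.8860·41.9926 + 0.1140·10.3743] = 34.0464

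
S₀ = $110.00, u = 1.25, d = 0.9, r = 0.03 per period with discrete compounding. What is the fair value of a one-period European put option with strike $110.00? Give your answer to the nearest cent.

Risk-neutral probability p = (1 + 0.03 − 0.9)/(1.25 − 0.9) = 0.1300/0.3500 = 0.3714
Terminal stock prices: S_u = 137.5, S_d = 99
Terminal payoffs (K − S): max(-27.5, 0) = 0, max(11, 0) = 11
Node 0 (S = 110): V_0 = 1/1.03·[0.3714·0.0000 + 0.6286·11.0000] = 6.7129

$6.71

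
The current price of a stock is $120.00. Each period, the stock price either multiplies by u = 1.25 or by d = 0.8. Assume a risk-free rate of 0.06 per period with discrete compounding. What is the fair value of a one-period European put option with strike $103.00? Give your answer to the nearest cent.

Risk-neutral probability p = (1 + 0.06 − 0.8)/(1.25 − 0.8) = 0.2600/0.4500 = 0.5778
Terminal stock prices: S_u = 150, S_d = 96
Terminal payoffs (K − S): max(-47, 0) = 0, max(7, 0) = 7
Node 0 (S = 120): V_0 = 1/1.06·[0.5778·0.0000 + 0.4222·7.0000] = 2.7883

$2.79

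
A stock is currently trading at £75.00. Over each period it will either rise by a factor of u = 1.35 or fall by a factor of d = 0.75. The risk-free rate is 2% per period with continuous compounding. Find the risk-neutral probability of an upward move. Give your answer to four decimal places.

Risk-neutral probability p = (e^0.02 − 0.75)/(1.35 − 0.75) = 0.2702/0.6000 = 0.4503

p = 0.4503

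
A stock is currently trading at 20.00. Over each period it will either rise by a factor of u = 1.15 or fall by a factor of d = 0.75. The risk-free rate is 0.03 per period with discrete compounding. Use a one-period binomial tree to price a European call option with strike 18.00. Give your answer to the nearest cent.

3.40

Risk-neutral probability p = (1 + 0.03 − 0.75)/(1.15 − 0.75) = 0.2800/0.4000 = 0.7000
Terminal stock prices: S_u = 23, S_d = 15
Terminal payoffs (S − K): max(5, 0) = 5, max(-3, 0) = 0
Node 0 (S = 20): V_0 = 1/1.03·[0.7000·5.0000 + 0.3000·0.0000] = 3.3981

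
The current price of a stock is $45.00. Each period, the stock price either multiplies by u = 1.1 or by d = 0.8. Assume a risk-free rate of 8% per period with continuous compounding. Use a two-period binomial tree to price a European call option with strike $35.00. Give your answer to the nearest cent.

Risk-neutral probability p = (e^0.08 − 0.8)/(1.1 − 0.8) = 0.2833/0.3000 = 0.9443
Terminal stock prices: S_uu = 54.45, S_ud = 39.6, S_dd = 28.8
Terminal payoffs (S − K): max(19.45, 0) = 19.45, max(4.6, 0) = 4.6, max(-6.2, 0) = 0
Node u (S = 49.5): V_u = e^(−0.08)·[0.9443·19.4500 + 0.0557·4.6000] = 17.1909
Node d (S = 36): V_d = e^(−0.08)·[0.9443·4.6000 + 0.0557·0.0000] = 4.0098
Node 0 (S = 45): V_0 = e^(−0.08)·[0.9443·17.1909 + 0.0557·4.0098] = 15.1914

$15.19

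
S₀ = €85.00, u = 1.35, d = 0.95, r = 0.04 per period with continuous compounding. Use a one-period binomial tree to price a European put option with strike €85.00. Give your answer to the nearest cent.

Risk-neutral probability p = (e^0.04 − 0.95)/(1.35 − 0.95) = 0.0908/0.4000 = 0.2270
Terminal stock prices: S_u = 114.8, S_d = 80.75
Terminal payoffs (K − S): max(-29.75, 0) = 0, max(4.25, 0) = 4.25
Node 0 (S = 85): V_0 = e^(−0.04)·[0.2270·0.0000 + 0.7730·4.2500] = 3.1563

€3.16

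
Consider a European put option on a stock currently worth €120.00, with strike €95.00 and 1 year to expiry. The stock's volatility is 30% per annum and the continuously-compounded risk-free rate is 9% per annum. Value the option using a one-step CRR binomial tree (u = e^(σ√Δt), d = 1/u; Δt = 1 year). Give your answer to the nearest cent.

CRR parameters: u = e^(σ√Δt) = e^(0.3·√1) = 1.3499, d = 1/u = 0.7408
Per-period rate: rΔt = 0.09·1 = 0.09, so R = e^0.09 = 1.0942
Risk-neutral probability p = (e^0.09 − 0.7408)/(1.3499 − 0.7408) = 0.3534/0.6090 = 0.5802
Terminal stock prices: S_u = 162, S_d = 88.9
Terminal payoffs (K − S): max(-66.98, 0) = 0, max(6.102, 0) = 6.102
Node 0 (S = 120): V_0 = e^(−0.09)·[0.5802·0.0000 + 0.4198·6.1018] = 2.3412

€2.34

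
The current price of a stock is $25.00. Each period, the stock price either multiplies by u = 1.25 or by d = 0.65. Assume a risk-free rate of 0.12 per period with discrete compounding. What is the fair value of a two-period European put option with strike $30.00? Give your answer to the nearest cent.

Risk-neutral probability p = (1 + 0.12 − 0.65)/(1.25 − 0.65) = 0.4700/0.6000 = 0.7833
Terminal stock prices: S_uu = 39.06, S_ud = 20.31, S_dd = 10.56
Terminal payoffs (K − S): max(-9.062, 0) = 0, max(9.688, 0) = 9.688, max(19.44, 0) = 19.44
Node u (S = 31.25): V_u = 1/1.12·[0.7833·0.0000 + 0.2167·9.6875] = 1.8741
Node d (S = 16.25): V_d = 1/1.12·[0.7833·9.6875 + 0.2167·19.4375] = 10.5357
Node 0 (S = 25): V_0 = 1/1.12·[0.7833·1.8741 + 0.2167·10.5357] = 3.3489

$3.35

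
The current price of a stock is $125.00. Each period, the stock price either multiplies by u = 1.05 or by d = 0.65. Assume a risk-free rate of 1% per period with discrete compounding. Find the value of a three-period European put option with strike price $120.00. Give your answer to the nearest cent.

Risk-neutral probability p = (1 + 0.01 − 0.65)/(1.05 − 0.65) = 0.3600/0.4000 = 0.9000
Terminal stock prices: S_uuu = 144.7, S_uud = 89.58, S_udd = 55.45, S_ddd = 34.33
Terminal payoffs (K − S): max(-24.7, 0) = 0, max(30.42, 0) = 30.42, max(64.55, 0) = 64.55, max(85.67, 0) = 85.67
Node uu (S = 137.8): V_uu = 1/1.01·[0.9000·0.0000 + 0.1000·30.4219] = 3.0121
Node ud (S = 85.31): V_ud = 1/1.01·[0.9000·30.4219 + 0.1000·64.5469] = 33.4994
Node dd (S = 52.81): V_dd = 1/1.01·[0.9000·64.5469 + 0.1000·85.6719] = 65.9994
Node u (S = 131.2): V_u = 1/1.01·[0.9000·3.0121 + 0.1000·33.4994] = 6.0008
Node d (S = 81.25): V_d = 1/1.01·[0.9000·33.4994 + 0.1000·65.9994] = 36.3855
Node 0 (S = 125): V_0 = 1/1.01·[0.9000·6.0008 + 0.1000·36.3855] = 8.9498

$8.95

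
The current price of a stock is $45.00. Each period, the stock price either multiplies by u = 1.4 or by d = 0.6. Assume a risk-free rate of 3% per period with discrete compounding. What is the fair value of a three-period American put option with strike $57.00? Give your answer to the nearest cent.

Risk-neutral probability p = (1 + 0.03 − 0.6)/(1.4 − 0.6) = 0.4300/0.8000 = 0.5375
Terminal stock prices: S_uuu = 123.5, S_uud = 52.92, S_udd = 22.68, S_ddd = 9.72
Terminal payoffs (K − S): max(-66.48, 0) = 0, max(4.08, 0) = 4.08, max(34.32, 0) = 34.32, max(47.28, 0) = 47.28
Node uu (S = 88.2): continuation = 1/1.03·[0.5375·0.0000 + 0.4625·4.0800] = 1.8320; exercise value = 0.0000 ≤ continuation, so V_uu = 1.8320
Node ud (S = 37.8): continuation = 1/1.03·[0.5375·4.0800 + 0.4625·34.3200] = 17.5398; exercise value = 19.2000 > continuation, so V_ud = 19.2000 (exercise)
Node dd (S = 16.2): continuation = 1/1.03·[0.5375·34.3200 + 0.4625·47.2800] = 39.1398; exercise value = 40.8000 > continuation, so V_dd = 40.8000 (exercise)
Node u (S = 63): continuation = 1/1.03·[0.5375·1.8320 + 0.4625·19.2000] = 9.5774; exercise value = 0.0000 ≤ continuation, so V_u = 9.5774
Node d (S = 27): continuation = 1/1.03·[0.5375·19.2000 + 0.4625·40.8000] = 28.3398; exercise value = 30.0000 > continuation, so V_d = 30.0000 (exercise)
Node 0 (S = 45): continuation = 1/1.03·[0.5375·9.5774 + 0.4625·30.0000] = 18.4688; exercise value = 12.0000 ≤ continuation, so V_0 = 18.4688

$18.47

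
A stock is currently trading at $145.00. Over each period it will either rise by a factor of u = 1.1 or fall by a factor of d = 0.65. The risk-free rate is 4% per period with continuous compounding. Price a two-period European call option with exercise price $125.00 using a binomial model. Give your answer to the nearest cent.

Risk-neutral probability p = (e^0.04 − 0.65)/(1.1 − 0.65) = 0.3908/0.4500 = 0.8685
Terminal stock prices: S_uu = 175.5, S_ud = 103.7, S_dd = 61.26
Terminal payoffs (S − K): max(50.45, 0) = 50.45, max(-21.33, 0) = 0, max(-63.74, 0) = 0
Node u (S = 159.5): V_u = e^(−0.04)·[0.8685·50.4500 + 0.1315·0.0000] = 42.0962
Node d (S = 94.25): V_d = e^(−0.04)·[0.8685·0.0000 + 0.1315·0.0000] = 0.0000
Node 0 (S = 145): V_0 = e^(−0.04)·[0.8685·42.0962 + 0.1315·0.0000] = 35.1258

$35.13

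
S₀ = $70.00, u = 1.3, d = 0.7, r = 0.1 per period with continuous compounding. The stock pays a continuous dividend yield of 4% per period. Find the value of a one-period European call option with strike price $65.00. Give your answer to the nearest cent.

$14.19

Per-period risk-free factor R = e^0.1 = 1.1052; dividend-adjusted growth = e^(0.1−0.04) = 1.0618.
Risk-neutral probability p = (1.0618 − 0.7)/(1.3 − 0.7) = 0.3618/0.6000 = 0.6031
Terminal stock prices: S_u = 91, S_d = 49
Terminal payoffs (S − K): max(26, 0) = 26, max(-16, 0) = 0
Node 0 (S = 70): V_0 = e^(−0.1)·[0.6031·26.0000 + 0.3969·0.0000] = 14.1875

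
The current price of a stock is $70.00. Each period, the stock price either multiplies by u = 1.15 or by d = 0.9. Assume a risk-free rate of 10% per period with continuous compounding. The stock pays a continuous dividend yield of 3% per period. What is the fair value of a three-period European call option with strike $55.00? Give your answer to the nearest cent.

Per-period risk-free factor R = e^0.1 = 1.1052; dividend-adjusted growth = e^(0.1−0.03) = 1.0725.
Risk-neutral probability p = (1.0725 − 0.9)/(1.15 − 0.9) = 0.1725/0.2500 = 0.6900
Terminal stock prices: S_uuu = 106.5, S_uud = 83.32, S_udd = 65.2, S_ddd = 51.03
Terminal payoffs (S − K): max(51.46, 0) = 51.46, max(28.32, 0) = 28.32, max(10.2, 0) = 10.2, max(-3.97, 0) = 0
Node uu (S = 92.57): V_uu = e^(−0.1)·[0.6900·51.4612 + 0.3100·28.3175] = 40.0729
Node ud (S = 72.45): V_ud = e^(−0.1)·[0.6900·28.3175 + 0.3100·10.2050] = 20.5427
Node dd (S = 56.7): V_dd = e^(−0.1)·[0.6900·10.2050 + 0.3100·0.0000] = 6.3717
Node u (S = 80.5): V_u = e^(−0.1)·[0.6900·40.0729 + 0.3100·20.5427] = 30.7819
Node d (S = 63): V_d = e^(−0.1)·[0.6900·20.5427 + 0.3100·6.3717] = 14.6133
Node 0 (S = 70): V_0 = e^(−0.1)·[0.6900·30.7819 + 0.3100·14.6133] = 23.3178

$23.32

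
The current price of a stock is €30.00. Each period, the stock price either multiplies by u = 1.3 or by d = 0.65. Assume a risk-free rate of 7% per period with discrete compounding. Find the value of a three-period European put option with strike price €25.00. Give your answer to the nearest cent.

€2.29

Risk-neutral probability p = (1 + 0.07 − 0.65)/(1.3 − 0.65) = 0.4200/0.6500 = 0.6462
Terminal stock prices: S_uuu = 65.91, S_uud = 32.96, S_udd = 16.48, S_ddd = 8.239
Terminal payoffs (K − S): max(-40.91, 0) = 0, max(-7.955, 0) = 0, max(8.522, 0) = 8.522, max(16.76, 0) = 16.76
Node uu (S = 50.7): V_uu = 1/1.07·[0.6462·0.0000 + 0.3538·0.0000] = 0.0000
Node ud (S = 25.35): V_ud = 1/1.07·[0.6462·0.0000 + 0.3538·8.5225] = 2.8184
Node dd (S = 12.68): V_dd = 1/1.07·[0.6462·8.5225 + 0.3538·16.7613] = 10.6895
Node u (S = 39): V_u = 1/1.07·[0.6462·0.0000 + 0.3538·2.8184] = 0.9320
Node d (S = 19.5): V_d = 1/1.07·[0.6462·2.8184 + 0.3538·10.6895] = 5.2369
Node 0 (S = 30): V_0 = 1/1.07·[0.6462·0.9320 + 0.3538·5.2369] = 2.2947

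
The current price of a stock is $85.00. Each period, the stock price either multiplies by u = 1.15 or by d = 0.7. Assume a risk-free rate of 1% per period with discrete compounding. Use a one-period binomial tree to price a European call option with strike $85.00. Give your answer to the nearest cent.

Risk-neutral probability p = (1 + 0.01 − 0.7)/(1.15 − 0.7) = 0.3100/0.4500 = 0.6889
Terminal stock prices: S_u = 97.75, S_d = 59.5
Terminal payoffs (S − K): max(12.75, 0) = 12.75, max(-25.5, 0) = 0
Node 0 (S = 85): V_0 = 1/1.01·[0.6889·12.7500 + 0.3111·0.0000] = 8.6964

$8.70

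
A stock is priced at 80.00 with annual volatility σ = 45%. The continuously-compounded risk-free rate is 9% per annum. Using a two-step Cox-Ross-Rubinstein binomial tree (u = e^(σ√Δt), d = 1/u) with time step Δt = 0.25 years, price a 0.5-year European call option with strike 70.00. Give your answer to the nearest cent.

CRR parameters: u = e^(σ√Δt) = e^(0.45·√0.25) = 1.2523, d = 1/u = 0.7985
Per-period rate: rΔt = 0.09·0.25 = 0.0225, so R = e^0.0225 = 1.0228
Risk-neutral probability p = (e^0.0225 − 0.7985)/(1.2523 − 0.7985) = 0.2242/0.4538 = 0.4941
Terminal stock prices: S_uu = 125.5, S_ud = 80, S_dd = 51.01
Terminal payoffs (S − K): max(55.46, 0) = 55.46, max(10, 0) = 10, max(-18.99, 0) = 0
Node u (S = 100.2): V_u = e^(−0.0225)·[0.4941·55.4650 + 0.5059·10.0000] = 31.7432
Node d (S = 63.88): V_d = e^(−0.0225)·[0.4941·10.0000 + 0.5059·0.0000] = 4.8313
Node 0 (S = 80): V_0 = e^(−0.0225)·[0.4941·31.7432 + 0.5059·4.8313] = 17.7259

17.73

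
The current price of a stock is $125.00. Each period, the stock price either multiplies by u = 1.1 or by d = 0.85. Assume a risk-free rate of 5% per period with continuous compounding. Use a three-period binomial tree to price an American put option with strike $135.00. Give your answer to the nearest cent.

Risk-neutral probability p = (e^0.05 − 0.85)/(1.1 − 0.85) = 0.2013/0.2500 = 0.8051
Terminal stock prices: S_uuu = 166.4, S_uud = 128.6, S_udd = 99.34, S_ddd = 76.77
Terminal payoffs (K − S): max(-31.38, 0) = 0, max(6.437, 0) = 6.437, max(35.66, 0) = 35.66, max(58.23, 0) = 58.23
Node uu (S = 151.3): continuation = e^(−0.05)·[0.8051·0.0000 + 0.1949·6.4375] = 1.1936; exercise value = 0.0000 ≤ continuation, so V_uu = 1.1936
Node ud (S = 116.9): continuation = e^(−0.05)·[0.8051·6.4375 + 0.1949·35.6563] = 11.5410; exercise value = 18.1250 > continuation, so V_ud = 18.1250 (exercise)
Node dd (S = 90.31): continuation = e^(−0.05)·[0.8051·35.6563 + 0.1949·58.2344] = 38.1035; exercise value = 44.6875 > continuation, so V_dd = 44.6875 (exercise)
Node u (S = 137.5): continuation = e^(−0.05)·[0.8051·1.1936 + 0.1949·18.1250] = 4.2746; exercise value = 0.0000 ≤ continuation, so V_u = 4.2746
Node d (S = 106.2): continuation = e^(−0.05)·[0.8051·18.1250 + 0.1949·44.6875] = 22.1660; exercise value = 28.7500 > continuation, so V_d = 28.7500 (exercise)
Node 0 (S = 125): continuation = e^(−0.05)·[0.8051·4.2746 + 0.1949·28.7500] = 8.6041; exercise value = 10.0000 > continuation, so V_0 = 10.0000 (exercise)

$10.00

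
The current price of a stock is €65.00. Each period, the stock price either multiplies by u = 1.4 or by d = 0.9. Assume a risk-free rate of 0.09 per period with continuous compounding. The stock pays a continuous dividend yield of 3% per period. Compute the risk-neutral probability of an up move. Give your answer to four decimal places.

Per-period risk-free factor R = e^0.09 = 1.0942; dividend-adjusted growth = e^(0.09−0.03) = 1.0618.
Risk-neutral probability p = (1.0618 − 0.9)/(1.4 − 0.9) = 0.1618/0.5000 = 0.3237

p = 0.3237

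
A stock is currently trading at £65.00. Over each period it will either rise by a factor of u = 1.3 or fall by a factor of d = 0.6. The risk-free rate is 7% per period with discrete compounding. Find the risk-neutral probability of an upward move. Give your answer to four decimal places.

p = 0.6714

Risk-neutral probability p = (1 + 0.07 − 0.6)/(1.3 − 0.6) = 0.4700/0.7000 = 0.6714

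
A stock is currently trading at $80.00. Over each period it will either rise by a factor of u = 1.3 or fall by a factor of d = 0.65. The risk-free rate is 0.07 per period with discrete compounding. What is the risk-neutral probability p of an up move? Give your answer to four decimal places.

Risk-neutral probability p = (1 + 0.07 − 0.65)/(1.3 − 0.65) = 0.4200/0.6500 = 0.6462

p = 0.6462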